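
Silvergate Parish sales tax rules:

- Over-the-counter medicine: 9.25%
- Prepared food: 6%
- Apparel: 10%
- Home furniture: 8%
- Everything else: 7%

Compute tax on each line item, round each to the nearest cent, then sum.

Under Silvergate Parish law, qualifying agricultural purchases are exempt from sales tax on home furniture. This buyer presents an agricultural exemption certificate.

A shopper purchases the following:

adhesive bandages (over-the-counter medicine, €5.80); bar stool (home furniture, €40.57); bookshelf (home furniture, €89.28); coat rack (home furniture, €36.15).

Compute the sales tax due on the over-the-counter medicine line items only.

€0.54

Adhesive bandages €5.80: over-the-counter medicine → 9.25% → €0.54
Tax on over-the-counter medicine = €0.54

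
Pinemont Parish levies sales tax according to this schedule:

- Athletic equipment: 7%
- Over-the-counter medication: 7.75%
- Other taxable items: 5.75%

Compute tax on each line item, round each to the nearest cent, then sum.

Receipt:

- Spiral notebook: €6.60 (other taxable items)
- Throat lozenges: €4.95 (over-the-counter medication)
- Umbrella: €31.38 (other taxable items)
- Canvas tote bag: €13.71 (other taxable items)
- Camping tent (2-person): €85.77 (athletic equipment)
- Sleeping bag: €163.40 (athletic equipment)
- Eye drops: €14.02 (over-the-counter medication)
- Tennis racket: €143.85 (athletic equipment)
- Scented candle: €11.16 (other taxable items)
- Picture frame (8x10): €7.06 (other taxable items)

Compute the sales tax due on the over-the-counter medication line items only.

Throat lozenges €4.95: over-the-counter medication → 7.75% → €0.38
Eye drops €14.02: over-the-counter medication → 7.75% → €1.09
Tax on over-the-counter medication = €0.38 + €1.09 = €1.47

€1.47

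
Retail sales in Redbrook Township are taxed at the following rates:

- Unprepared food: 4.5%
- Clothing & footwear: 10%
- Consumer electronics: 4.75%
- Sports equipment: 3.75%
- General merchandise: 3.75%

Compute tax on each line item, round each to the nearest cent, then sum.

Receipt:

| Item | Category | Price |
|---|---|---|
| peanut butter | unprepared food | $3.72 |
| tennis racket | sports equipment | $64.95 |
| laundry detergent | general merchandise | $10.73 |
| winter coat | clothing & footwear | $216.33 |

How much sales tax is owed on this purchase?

Peanut butter $3.72: unprepared food → 4.5% → $0.17
Tennis racket $64.95: sports equipment → 3.75% → $2.44
Laundry detergent $10.73: general merchandise → 3.75% → $0.40
Winter coat $216.33: clothing & footwear → 10% → $21.63
Total tax = $0.17 + $2.44 + $0.40 + $21.63 = $24.64

$24.64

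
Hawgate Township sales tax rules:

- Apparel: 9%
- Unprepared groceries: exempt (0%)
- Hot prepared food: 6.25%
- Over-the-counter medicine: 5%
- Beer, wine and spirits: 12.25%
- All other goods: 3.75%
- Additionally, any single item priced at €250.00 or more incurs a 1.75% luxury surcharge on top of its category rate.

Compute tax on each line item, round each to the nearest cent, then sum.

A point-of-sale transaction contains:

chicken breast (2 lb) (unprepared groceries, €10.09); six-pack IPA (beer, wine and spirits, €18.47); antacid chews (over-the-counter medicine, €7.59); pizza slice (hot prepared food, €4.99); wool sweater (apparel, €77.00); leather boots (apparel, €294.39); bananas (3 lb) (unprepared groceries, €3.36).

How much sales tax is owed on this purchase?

Chicken breast (2 lb) €10.09: unprepared groceries → 0% → €0.00
Six-pack IPA €18.47: beer, wine and spirits → 12.25% → €2.26
Antacid chews €7.59: over-the-counter medicine → 5% → €0.38
Pizza slice €4.99: hot prepared food → 6.25% → €0.31
Wool sweater €77.00: apparel → 9% → €6.93
Leather boots €294.39: apparel → 9% + 1.75% surcharge = 10.75% → €31.65
Bananas (3 lb) €3.36: unprepared groceries → 0% → €0.00
Total tax = €2.26 + €0.38 + €0.31 + €6.93 + €31.65 = €41.53

€41.53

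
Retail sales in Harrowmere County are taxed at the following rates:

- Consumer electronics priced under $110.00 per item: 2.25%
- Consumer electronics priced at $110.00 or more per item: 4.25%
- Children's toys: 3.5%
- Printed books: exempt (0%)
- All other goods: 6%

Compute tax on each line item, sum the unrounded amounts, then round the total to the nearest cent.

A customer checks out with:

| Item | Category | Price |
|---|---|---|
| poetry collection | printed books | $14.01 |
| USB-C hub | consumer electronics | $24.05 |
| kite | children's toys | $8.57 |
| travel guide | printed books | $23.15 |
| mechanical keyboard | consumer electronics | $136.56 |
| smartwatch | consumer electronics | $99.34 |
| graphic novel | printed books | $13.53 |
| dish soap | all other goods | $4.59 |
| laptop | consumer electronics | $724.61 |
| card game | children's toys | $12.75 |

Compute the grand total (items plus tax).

Poetry collection $14.01: printed books → 0% → $0.00
USB-C hub $24.05: consumer electronics, under $110.00 → 2.25% → $0.541125
Kite $8.57: children's toys → 3.5% → $0.29995
Travel guide $23.15: printed books → 0% → $0.00
Mechanical keyboard $136.56: consumer electronics, $110.00 or more → 4.25% → $5.8038
Smartwatch $99.34: consumer electronics, under $110.00 → 2.25% → $2.23515
Graphic novel $13.53: printed books → 0% → $0.00
Dish soap $4.59: all other goods → 6% → $0.2754
Laptop $724.61: consumer electronics, $110.00 or more → 4.25% → $30.795925
Card game $12.75: children's toys → 3.5% → $0.44625
Subtotal = $1061.16; unrounded tax = $40.3976 → $40.40; total due = $1101.56

$1101.56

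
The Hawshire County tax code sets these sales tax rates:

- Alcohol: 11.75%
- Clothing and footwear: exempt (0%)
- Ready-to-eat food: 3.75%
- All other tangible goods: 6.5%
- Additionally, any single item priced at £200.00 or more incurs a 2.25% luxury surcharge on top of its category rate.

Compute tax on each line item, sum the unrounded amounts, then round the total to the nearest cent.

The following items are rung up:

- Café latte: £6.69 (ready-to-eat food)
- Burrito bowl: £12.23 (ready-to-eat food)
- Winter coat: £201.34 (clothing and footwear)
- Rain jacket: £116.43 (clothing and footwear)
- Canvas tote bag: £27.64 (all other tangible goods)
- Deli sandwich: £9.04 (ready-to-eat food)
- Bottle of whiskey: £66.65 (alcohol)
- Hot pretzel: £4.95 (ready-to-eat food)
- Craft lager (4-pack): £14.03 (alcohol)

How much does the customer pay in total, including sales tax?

Café latte £6.69: ready-to-eat food → 3.75% → £0.250875
Burrito bowl £12.23: ready-to-eat food → 3.75% → £0.458625
Winter coat £201.34: clothing and footwear → 0% + 2.25% surcharge = 2.25% → £4.53015
Rain jacket £116.43: clothing and footwear → 0% → £0.00
Canvas tote bag £27.64: all other tangible goods → 6.5% → £1.7966
Deli sandwich £9.04: ready-to-eat food → 3.75% → £0.339
Bottle of whiskey £66.65: alcohol → 11.75% → £7.831375
Hot pretzel £4.95: ready-to-eat food → 3.75% → £0.185625
Craft lager (4-pack) £14.03: alcohol → 11.75% → £1.648525
Subtotal = £459.00; unrounded tax = £17.040775 → £17.04; total due = £476.04

£476.04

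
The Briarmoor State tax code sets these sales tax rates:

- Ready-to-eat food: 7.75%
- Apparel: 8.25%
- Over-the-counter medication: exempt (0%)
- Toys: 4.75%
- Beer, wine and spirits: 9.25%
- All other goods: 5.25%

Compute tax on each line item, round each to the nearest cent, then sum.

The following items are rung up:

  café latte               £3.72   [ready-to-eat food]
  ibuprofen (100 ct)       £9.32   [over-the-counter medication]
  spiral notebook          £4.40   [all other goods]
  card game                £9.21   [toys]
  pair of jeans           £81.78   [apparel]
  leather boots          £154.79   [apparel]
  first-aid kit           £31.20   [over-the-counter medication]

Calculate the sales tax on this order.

Café latte £3.72: ready-to-eat food → 7.75% → £0.29
Ibuprofen (100 ct) £9.32: over-the-counter medication → 0% → £0.00
Spiral notebook £4.40: all other goods → 5.25% → £0.23
Card game £9.21: toys → 4.75% → £0.44
Pair of jeans £81.78: apparel → 8.25% → £6.75
Leather boots £154.79: apparel → 8.25% → £12.77
First-aid kit £31.20: over-the-counter medication → 0% → £0.00
Total tax = £0.29 + £0.23 + £0.44 + £6.75 + £12.77 = £20.48

£20.48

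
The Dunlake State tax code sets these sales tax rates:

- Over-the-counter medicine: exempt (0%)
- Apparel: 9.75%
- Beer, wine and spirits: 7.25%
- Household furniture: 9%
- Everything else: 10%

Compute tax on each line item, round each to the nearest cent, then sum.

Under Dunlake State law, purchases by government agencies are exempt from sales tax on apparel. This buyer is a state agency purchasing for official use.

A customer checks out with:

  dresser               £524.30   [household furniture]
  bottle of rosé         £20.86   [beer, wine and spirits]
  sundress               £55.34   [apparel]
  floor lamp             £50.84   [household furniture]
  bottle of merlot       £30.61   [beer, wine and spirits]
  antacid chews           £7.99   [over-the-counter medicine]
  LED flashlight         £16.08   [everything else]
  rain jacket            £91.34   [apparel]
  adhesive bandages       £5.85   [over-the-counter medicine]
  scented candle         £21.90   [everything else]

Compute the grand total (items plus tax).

£884.41

Dresser £524.30: household furniture → 9% → £47.19
Bottle of rosé £20.86: beer, wine and spirits → 7.25% → £1.51
Sundress £55.34: apparel, buyer-exempt → 0% → £0.00
Floor lamp £50.84: household furniture → 9% → £4.58
Bottle of merlot £30.61: beer, wine and spirits → 7.25% → £2.22
Antacid chews £7.99: over-the-counter medicine → 0% → £0.00
LED flashlight £16.08: everything else → 10% → £1.61
Rain jacket £91.34: apparel, buyer-exempt → 0% → £0.00
Adhesive bandages £5.85: over-the-counter medicine → 0% → £0.00
Scented candle £21.90: everything else → 10% → £2.19
Subtotal = £825.11; tax = £59.30; total due = £884.41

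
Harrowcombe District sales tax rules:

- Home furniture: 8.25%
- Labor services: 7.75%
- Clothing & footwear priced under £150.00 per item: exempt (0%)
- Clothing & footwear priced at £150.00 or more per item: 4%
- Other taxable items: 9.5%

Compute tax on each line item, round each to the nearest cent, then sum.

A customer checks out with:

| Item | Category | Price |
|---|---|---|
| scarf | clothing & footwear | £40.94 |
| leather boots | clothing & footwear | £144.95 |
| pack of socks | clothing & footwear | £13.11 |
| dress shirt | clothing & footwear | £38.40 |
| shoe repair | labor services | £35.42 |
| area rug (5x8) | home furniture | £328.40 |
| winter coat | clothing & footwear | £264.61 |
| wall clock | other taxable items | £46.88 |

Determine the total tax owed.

Scarf £40.94: clothing & footwear, under £150.00 → 0% → £0.00
Leather boots £144.95: clothing & footwear, under £150.00 → 0% → £0.00
Pack of socks £13.11: clothing & footwear, under £150.00 → 0% → £0.00
Dress shirt £38.40: clothing & footwear, under £150.00 → 0% → £0.00
Shoe repair £35.42: labor services → 7.75% → £2.75
Area rug (5x8) £328.40: home furniture → 8.25% → £27.09
Winter coat £264.61: clothing & footwear, £150.00 or more → 4% → £10.58
Wall clock £46.88: other taxable items → 9.5% → £4.45
Total tax = £2.75 + £27.09 + £10.58 + £4.45 = £44.87

£44.87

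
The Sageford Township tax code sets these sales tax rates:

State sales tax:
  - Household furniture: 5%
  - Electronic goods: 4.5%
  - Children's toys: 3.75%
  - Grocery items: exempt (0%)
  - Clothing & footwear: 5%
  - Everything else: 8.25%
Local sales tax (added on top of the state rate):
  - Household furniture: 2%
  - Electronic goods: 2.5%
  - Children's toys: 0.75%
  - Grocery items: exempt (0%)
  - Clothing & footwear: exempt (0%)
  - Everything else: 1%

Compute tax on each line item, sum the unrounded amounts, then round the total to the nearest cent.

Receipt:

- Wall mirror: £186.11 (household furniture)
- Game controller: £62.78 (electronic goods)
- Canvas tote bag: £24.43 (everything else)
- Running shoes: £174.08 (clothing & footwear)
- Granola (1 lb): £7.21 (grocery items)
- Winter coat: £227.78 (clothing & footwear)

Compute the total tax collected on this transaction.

£39.78

Wall mirror £186.11: household furniture → 5% + 2% local = 7% → £13.0277
Game controller £62.78: electronic goods → 4.5% + 2.5% local = 7% → £4.3946
Canvas tote bag £24.43: everything else → 8.25% + 1% local = 9.25% → £2.259775
Running shoes £174.08: clothing & footwear → 5% + 0% local = 5% → £8.704
Granola (1 lb) £7.21: grocery items → 0% + 0% local = 0% → £0.00
Winter coat £227.78: clothing & footwear → 5% + 0% local = 5% → £11.389
Unrounded tax sum = £39.775075 → £39.78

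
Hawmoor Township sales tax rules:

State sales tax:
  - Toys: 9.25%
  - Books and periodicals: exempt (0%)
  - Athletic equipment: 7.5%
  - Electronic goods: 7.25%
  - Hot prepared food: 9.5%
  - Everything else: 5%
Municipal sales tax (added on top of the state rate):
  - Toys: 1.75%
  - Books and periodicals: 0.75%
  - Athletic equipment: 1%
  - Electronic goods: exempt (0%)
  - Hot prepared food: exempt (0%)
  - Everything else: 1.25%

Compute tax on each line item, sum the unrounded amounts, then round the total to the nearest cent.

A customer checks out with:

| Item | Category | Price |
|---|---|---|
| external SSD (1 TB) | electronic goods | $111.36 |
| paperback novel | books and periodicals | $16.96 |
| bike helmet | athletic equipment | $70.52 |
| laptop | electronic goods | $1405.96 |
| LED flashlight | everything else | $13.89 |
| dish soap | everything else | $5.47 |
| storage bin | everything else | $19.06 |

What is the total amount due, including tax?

$1761.75

External SSD (1 TB) $111.36: electronic goods → 7.25% + 0% municipal = 7.25% → $8.0736
Paperback novel $16.96: books and periodicals → 0% + 0.75% municipal = 0.75% → $0.1272
Bike helmet $70.52: athletic equipment → 7.5% + 1% municipal = 8.5% → $5.9942
Laptop $1405.96: electronic goods → 7.25% + 0% municipal = 7.25% → $101.9321
LED flashlight $13.89: everything else → 5% + 1.25% municipal = 6.25% → $0.868125
Dish soap $5.47: everything else → 5% + 1.25% municipal = 6.25% → $0.341875
Storage bin $19.06: everything else → 5% + 1.25% municipal = 6.25% → $1.19125
Subtotal = $1643.22; unrounded tax = $118.52835 → $118.53; total due = $1761.75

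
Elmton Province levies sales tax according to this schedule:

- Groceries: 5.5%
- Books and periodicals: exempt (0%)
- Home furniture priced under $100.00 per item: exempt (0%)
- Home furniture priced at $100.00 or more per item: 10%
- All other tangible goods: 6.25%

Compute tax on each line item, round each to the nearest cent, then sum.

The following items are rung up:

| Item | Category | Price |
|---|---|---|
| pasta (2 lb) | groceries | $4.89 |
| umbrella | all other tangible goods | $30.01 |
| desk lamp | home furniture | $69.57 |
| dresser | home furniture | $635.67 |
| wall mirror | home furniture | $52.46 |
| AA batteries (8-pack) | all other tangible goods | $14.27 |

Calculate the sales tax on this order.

Pasta (2 lb) $4.89: groceries → 5.5% → $0.27
Umbrella $30.01: all other tangible goods → 6.25% → $1.88
Desk lamp $69.57: home furniture, under $100.00 → 0% → $0.00
Dresser $635.67: home furniture, $100.00 or more → 10% → $63.57
Wall mirror $52.46: home furniture, under $100.00 → 0% → $0.00
AA batteries (8-pack) $14.27: all other tangible goods → 6.25% → $0.89
Total tax = $0.27 + $1.88 + $63.57 + $0.89 = $66.61

$66.61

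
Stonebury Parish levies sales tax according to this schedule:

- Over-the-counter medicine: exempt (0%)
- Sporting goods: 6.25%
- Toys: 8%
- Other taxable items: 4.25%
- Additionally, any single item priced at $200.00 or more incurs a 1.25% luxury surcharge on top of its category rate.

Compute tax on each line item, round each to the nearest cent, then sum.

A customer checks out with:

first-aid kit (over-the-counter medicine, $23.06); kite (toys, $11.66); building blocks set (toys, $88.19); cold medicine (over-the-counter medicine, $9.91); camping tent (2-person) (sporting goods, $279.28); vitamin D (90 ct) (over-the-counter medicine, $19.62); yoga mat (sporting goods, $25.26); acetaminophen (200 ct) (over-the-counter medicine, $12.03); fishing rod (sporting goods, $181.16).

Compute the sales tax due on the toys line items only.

Kite $11.66: toys → 8% → $0.93
Building blocks set $88.19: toys → 8% → $7.06
Tax on toys = $0.93 + $7.06 = $7.99

$7.99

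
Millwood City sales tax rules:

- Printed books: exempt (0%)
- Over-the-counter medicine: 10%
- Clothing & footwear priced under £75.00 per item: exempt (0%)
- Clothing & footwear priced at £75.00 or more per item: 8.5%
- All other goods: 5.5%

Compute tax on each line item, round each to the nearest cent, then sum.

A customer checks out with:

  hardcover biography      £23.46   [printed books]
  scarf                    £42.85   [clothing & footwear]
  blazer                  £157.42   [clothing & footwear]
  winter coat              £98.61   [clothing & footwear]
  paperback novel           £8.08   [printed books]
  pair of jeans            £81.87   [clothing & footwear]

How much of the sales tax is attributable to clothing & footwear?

Scarf £42.85: clothing & footwear, under £75.00 → 0% → £0.00
Blazer £157.42: clothing & footwear, £75.00 or more → 8.5% → £13.38
Winter coat £98.61: clothing & footwear, £75.00 or more → 8.5% → £8.38
Pair of jeans £81.87: clothing & footwear, £75.00 or more → 8.5% → £6.96
Tax on clothing & footwear = £0.00 + £13.38 + £8.38 + £6.96 = £28.72

£28.72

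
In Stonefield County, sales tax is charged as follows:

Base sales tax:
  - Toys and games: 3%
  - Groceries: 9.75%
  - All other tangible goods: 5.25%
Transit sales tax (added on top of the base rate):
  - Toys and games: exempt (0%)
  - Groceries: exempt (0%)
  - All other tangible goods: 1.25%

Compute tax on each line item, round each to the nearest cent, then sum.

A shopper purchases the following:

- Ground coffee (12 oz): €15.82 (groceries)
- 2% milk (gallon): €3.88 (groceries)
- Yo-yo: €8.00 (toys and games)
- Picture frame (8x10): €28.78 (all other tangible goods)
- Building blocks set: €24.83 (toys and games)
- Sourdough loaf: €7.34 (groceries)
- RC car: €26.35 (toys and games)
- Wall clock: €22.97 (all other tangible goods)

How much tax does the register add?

Ground coffee (12 oz) €15.82: groceries → 9.75% + 0% transit = 9.75% → €1.54
2% milk (gallon) €3.88: groceries → 9.75% + 0% transit = 9.75% → €0.38
Yo-yo €8.00: toys and games → 3% + 0% transit = 3% → €0.24
Picture frame (8x10) €28.78: all other tangible goods → 5.25% + 1.25% transit = 6.5% → €1.87
Building blocks set €24.83: toys and games → 3% + 0% transit = 3% → €0.74
Sourdough loaf €7.34: groceries → 9.75% + 0% transit = 9.75% → €0.72
RC car €26.35: toys and games → 3% + 0% transit = 3% → €0.79
Wall clock €22.97: all other tangible goods → 5.25% + 1.25% transit = 6.5% → €1.49
Total tax = €1.54 + €0.38 + €0.24 + €1.87 + €0.74 + €0.72 + €0.79 + €1.49 = €7.77

€7.77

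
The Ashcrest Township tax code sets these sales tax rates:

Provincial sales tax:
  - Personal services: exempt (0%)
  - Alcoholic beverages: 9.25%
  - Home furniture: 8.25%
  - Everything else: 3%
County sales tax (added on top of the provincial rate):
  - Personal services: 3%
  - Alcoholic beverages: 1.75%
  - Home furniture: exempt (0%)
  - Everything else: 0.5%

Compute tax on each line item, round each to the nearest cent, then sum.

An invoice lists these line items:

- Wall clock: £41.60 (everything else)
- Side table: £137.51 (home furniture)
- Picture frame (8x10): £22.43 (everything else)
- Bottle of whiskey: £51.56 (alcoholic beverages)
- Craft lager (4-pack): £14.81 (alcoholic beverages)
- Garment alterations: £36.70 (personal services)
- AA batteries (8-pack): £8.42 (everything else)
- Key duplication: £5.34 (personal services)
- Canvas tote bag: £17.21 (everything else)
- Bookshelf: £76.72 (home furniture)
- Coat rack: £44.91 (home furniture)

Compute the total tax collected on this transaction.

Wall clock £41.60: everything else → 3% + 0.5% county = 3.5% → £1.46
Side table £137.51: home furniture → 8.25% + 0% county = 8.25% → £11.34
Picture frame (8x10) £22.43: everything else → 3% + 0.5% county = 3.5% → £0.79
Bottle of whiskey £51.56: alcoholic beverages → 9.25% + 1.75% county = 11% → £5.67
Craft lager (4-pack) £14.81: alcoholic beverages → 9.25% + 1.75% county = 11% → £1.63
Garment alterations £36.70: personal services → 0% + 3% county = 3% → £1.10
AA batteries (8-pack) £8.42: everything else → 3% + 0.5% county = 3.5% → £0.29
Key duplication £5.34: personal services → 0% + 3% county = 3% → £0.16
Canvas tote bag £17.21: everything else → 3% + 0.5% county = 3.5% → £0.60
Bookshelf £76.72: home furniture → 8.25% + 0% county = 8.25% → £6.33
Coat rack £44.91: home furniture → 8.25% + 0% county = 8.25% → £3.71
Total tax = £1.46 + £11.34 + £0.79 + £5.67 + £1.63 + £1.10 + £0.29 + £0.16 + £0.60 + £6.33 + £3.71 = £33.08

£33.08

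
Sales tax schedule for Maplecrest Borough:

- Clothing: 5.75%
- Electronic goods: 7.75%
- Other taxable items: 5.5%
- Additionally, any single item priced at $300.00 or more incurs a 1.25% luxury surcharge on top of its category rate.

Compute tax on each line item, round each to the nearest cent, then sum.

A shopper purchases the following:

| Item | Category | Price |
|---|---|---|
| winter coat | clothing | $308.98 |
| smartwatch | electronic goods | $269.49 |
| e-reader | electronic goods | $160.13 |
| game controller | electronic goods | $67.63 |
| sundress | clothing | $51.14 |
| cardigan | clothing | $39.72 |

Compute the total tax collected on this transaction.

Winter coat $308.98: clothing → 5.75% + 1.25% surcharge = 7% → $21.63
Smartwatch $269.49: electronic goods → 7.75% → $20.89
E-reader $160.13: electronic goods → 7.75% → $12.41
Game controller $67.63: electronic goods → 7.75% → $5.24
Sundress $51.14: clothing → 5.75% → $2.94
Cardigan $39.72: clothing → 5.75% → $2.28
Total tax = $21.63 + $20.89 + $12.41 + $5.24 + $2.94 + $2.28 = $65.39

$65.39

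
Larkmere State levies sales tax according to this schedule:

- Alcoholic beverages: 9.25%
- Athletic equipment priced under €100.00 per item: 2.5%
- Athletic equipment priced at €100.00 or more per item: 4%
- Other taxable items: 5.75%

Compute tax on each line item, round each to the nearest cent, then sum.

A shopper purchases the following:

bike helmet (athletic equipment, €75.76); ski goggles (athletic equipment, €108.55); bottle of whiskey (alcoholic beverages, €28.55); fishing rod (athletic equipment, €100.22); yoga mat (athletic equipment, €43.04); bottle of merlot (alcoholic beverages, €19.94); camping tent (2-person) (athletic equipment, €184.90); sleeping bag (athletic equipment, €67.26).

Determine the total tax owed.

Bike helmet €75.76: athletic equipment, under €100.00 → 2.5% → €1.89
Ski goggles €108.55: athletic equipment, €100.00 or more → 4% → €4.34
Bottle of whiskey €28.55: alcoholic beverages → 9.25% → €2.64
Fishing rod €100.22: athletic equipment, €100.00 or more → 4% → €4.01
Yoga mat €43.04: athletic equipment, under €100.00 → 2.5% → €1.08
Bottle of merlot €19.94: alcoholic beverages → 9.25% → €1.84
Camping tent (2-person) €184.90: athletic equipment, €100.00 or more → 4% → €7.40
Sleeping bag €67.26: athletic equipment, under €100.00 → 2.5% → €1.68
Total tax = €1.89 + €4.34 + €2.64 + €4.01 + €1.08 + €1.84 + €7.40 + €1.68 = €24.88

€24.88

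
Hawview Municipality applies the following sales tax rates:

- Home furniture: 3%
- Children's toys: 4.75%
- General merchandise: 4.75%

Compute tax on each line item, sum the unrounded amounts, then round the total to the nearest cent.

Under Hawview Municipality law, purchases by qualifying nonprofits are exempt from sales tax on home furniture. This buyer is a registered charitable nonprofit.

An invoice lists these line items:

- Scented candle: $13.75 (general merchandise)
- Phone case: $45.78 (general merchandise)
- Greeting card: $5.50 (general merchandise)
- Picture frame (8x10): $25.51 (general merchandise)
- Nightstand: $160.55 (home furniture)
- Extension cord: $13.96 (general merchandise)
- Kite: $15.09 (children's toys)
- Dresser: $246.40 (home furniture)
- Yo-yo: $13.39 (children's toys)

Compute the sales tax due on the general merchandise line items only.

Scented candle $13.75: general merchandise → 4.75% → $0.653125
Phone case $45.78: general merchandise → 4.75% → $2.17455
Greeting card $5.50: general merchandise → 4.75% → $0.26125
Picture frame (8x10) $25.51: general merchandise → 4.75% → $1.211725
Extension cord $13.96: general merchandise → 4.75% → $0.6631
Tax on general merchandise: unrounded sum = $4.96375 → $4.96

$4.96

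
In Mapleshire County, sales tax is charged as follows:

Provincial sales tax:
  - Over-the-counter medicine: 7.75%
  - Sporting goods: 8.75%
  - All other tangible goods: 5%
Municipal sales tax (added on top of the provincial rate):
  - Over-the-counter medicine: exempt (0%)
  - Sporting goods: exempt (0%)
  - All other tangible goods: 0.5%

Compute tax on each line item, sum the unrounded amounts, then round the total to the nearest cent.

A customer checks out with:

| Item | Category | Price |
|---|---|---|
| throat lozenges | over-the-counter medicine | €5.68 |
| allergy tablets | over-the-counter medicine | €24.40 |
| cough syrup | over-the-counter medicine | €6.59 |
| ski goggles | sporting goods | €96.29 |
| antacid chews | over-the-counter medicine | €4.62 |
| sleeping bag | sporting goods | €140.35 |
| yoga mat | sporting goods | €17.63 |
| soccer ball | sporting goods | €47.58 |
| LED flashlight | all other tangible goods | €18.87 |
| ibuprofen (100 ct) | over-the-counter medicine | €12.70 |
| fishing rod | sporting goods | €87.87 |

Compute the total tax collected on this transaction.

Throat lozenges €5.68: over-the-counter medicine → 7.75% + 0% municipal = 7.75% → €0.4402
Allergy tablets €24.40: over-the-counter medicine → 7.75% + 0% municipal = 7.75% → €1.891
Cough syrup €6.59: over-the-counter medicine → 7.75% + 0% municipal = 7.75% → €0.510725
Ski goggles €96.29: sporting goods → 8.75% + 0% municipal = 8.75% → €8.425375
Antacid chews €4.62: over-the-counter medicine → 7.75% + 0% municipal = 7.75% → €0.35805
Sleeping bag €140.35: sporting goods → 8.75% + 0% municipal = 8.75% → €12.280625
Yoga mat €17.63: sporting goods → 8.75% + 0% municipal = 8.75% → €1.542625
Soccer ball €47.58: sporting goods → 8.75% + 0% municipal = 8.75% → €4.16325
LED flashlight €18.87: all other tangible goods → 5% + 0.5% municipal = 5.5% → €1.03785
Ibuprofen (100 ct) €12.70: over-the-counter medicine → 7.75% + 0% municipal = 7.75% → €0.98425
Fishing rod €87.87: sporting goods → 8.75% + 0% municipal = 8.75% → €7.688625
Unrounded tax sum = €39.322575 → €39.32

€39.32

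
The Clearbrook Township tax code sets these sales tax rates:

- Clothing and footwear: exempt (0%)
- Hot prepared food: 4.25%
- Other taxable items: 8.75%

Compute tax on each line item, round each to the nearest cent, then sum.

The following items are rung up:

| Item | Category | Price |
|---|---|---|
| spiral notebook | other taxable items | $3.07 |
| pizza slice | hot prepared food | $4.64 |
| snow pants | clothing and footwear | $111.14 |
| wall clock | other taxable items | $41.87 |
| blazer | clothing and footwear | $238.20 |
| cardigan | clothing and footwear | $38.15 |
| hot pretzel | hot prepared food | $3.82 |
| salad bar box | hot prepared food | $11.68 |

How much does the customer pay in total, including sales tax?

$457.36

Spiral notebook $3.07: other taxable items → 8.75% → $0.27
Pizza slice $4.64: hot prepared food → 4.25% → $0.20
Snow pants $111.14: clothing and footwear → 0% → $0.00
Wall clock $41.87: other taxable items → 8.75% → $3.66
Blazer $238.20: clothing and footwear → 0% → $0.00
Cardigan $38.15: clothing and footwear → 0% → $0.00
Hot pretzel $3.82: hot prepared food → 4.25% → $0.16
Salad bar box $11.68: hot prepared food → 4.25% → $0.50
Subtotal = $452.57; tax = $4.79; total due = $457.36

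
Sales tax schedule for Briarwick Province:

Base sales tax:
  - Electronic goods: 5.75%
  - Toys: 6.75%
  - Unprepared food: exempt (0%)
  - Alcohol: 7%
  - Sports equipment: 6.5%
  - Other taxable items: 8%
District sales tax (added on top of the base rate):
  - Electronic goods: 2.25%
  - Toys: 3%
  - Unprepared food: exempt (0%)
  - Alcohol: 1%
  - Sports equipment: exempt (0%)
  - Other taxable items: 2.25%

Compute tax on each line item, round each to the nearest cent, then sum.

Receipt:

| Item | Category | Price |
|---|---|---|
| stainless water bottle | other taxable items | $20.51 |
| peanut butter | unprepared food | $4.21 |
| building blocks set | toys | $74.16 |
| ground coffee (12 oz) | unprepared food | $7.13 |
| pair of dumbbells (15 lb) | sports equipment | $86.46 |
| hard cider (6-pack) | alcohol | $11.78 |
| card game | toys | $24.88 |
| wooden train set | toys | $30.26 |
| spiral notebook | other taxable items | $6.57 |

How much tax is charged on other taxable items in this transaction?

Stainless water bottle $20.51: other taxable items → 8% + 2.25% district = 10.25% → $2.10
Spiral notebook $6.57: other taxable items → 8% + 2.25% district = 10.25% → $0.67
Tax on other taxable items = $2.10 + $0.67 = $2.77

$2.77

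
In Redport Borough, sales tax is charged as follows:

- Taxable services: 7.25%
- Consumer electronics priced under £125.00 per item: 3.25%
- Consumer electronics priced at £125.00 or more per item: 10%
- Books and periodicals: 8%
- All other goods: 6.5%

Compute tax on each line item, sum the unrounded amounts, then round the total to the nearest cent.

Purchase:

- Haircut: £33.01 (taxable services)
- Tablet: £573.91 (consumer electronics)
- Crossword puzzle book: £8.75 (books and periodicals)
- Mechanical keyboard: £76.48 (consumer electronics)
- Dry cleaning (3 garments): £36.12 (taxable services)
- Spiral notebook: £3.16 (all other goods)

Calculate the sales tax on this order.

Haircut £33.01: taxable services → 7.25% → £2.393225
Tablet £573.91: consumer electronics, £125.00 or more → 10% → £57.391
Crossword puzzle book £8.75: books and periodicals → 8% → £0.70
Mechanical keyboard £76.48: consumer electronics, under £125.00 → 3.25% → £2.4856
Dry cleaning (3 garments) £36.12: taxable services → 7.25% → £2.6187
Spiral notebook £3.16: all other goods → 6.5% → £0.2054
Unrounded tax sum = £65.793925 → £65.79

£65.79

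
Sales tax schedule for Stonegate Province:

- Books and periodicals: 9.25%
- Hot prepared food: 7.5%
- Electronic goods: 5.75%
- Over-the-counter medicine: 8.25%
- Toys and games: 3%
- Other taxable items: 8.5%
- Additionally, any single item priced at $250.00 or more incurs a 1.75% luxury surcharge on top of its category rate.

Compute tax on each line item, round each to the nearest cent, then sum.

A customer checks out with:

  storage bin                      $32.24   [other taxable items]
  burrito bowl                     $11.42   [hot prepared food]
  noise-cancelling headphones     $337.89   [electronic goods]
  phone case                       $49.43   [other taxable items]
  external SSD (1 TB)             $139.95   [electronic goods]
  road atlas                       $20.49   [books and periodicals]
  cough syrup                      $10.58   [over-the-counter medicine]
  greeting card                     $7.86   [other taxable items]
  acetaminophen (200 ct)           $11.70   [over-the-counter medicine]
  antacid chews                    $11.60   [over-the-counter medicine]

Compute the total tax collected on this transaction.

Storage bin $32.24: other taxable items → 8.5% → $2.74
Burrito bowl $11.42: hot prepared food → 7.5% → $0.86
Noise-cancelling headphones $337.89: electronic goods → 5.75% + 1.75% surcharge = 7.5% → $25.34
Phone case $49.43: other taxable items → 8.5% → $4.20
External SSD (1 TB) $139.95: electronic goods → 5.75% → $8.05
Road atlas $20.49: books and periodicals → 9.25% → $1.90
Cough syrup $10.58: over-the-counter medicine → 8.25% → $0.87
Greeting card $7.86: other taxable items → 8.5% → $0.67
Acetaminophen (200 ct) $11.70: over-the-counter medicine → 8.25% → $0.97
Antacid chews $11.60: over-the-counter medicine → 8.25% → $0.96
Total tax = $2.74 + $0.86 + $25.34 + $4.20 + $8.05 + $1.90 + $0.87 + $0.67 + $0.97 + $0.96 = $46.56

$46.56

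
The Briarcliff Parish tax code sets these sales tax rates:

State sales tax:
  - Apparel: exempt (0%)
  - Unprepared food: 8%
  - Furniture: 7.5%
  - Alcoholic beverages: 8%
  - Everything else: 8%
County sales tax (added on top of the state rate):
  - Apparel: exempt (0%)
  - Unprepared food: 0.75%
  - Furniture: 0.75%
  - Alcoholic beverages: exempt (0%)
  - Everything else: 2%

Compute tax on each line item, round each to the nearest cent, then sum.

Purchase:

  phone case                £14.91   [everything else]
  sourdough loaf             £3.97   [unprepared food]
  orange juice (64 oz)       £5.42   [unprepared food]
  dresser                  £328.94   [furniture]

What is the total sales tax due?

Phone case £14.91: everything else → 8% + 2% county = 10% → £1.49
Sourdough loaf £3.97: unprepared food → 8% + 0.75% county = 8.75% → £0.35
Orange juice (64 oz) £5.42: unprepared food → 8% + 0.75% county = 8.75% → £0.47
Dresser £328.94: furniture → 7.5% + 0.75% county = 8.25% → £27.14
Total tax = £1.49 + £0.35 + £0.47 + £27.14 = £29.45

£29.45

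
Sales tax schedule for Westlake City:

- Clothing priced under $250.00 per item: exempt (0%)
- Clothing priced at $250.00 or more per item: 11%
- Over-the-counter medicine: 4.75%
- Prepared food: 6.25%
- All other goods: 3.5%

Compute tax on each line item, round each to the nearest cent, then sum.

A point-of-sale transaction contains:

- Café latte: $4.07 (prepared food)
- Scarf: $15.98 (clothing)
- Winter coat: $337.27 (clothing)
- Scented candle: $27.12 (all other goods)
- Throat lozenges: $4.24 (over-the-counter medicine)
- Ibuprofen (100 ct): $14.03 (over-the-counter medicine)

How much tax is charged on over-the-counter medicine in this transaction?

$0.87

Throat lozenges $4.24: over-the-counter medicine → 4.75% → $0.20
Ibuprofen (100 ct) $14.03: over-the-counter medicine → 4.75% → $0.67
Tax on over-the-counter medicine = $0.20 + $0.67 = $0.87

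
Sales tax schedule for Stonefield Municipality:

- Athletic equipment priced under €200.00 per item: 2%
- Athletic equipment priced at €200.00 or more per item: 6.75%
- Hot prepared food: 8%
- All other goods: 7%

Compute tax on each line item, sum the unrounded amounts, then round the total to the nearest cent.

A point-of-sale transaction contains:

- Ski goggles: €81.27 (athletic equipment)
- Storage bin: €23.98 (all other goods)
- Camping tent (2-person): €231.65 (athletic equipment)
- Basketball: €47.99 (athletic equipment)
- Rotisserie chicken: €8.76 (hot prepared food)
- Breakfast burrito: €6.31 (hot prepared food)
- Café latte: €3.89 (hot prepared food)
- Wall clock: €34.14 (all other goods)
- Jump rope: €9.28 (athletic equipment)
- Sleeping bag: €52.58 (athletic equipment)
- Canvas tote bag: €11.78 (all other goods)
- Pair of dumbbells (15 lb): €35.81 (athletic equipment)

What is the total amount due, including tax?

€574.02

Ski goggles €81.27: athletic equipment, under €200.00 → 2% → €1.6254
Storage bin €23.98: all other goods → 7% → €1.6786
Camping tent (2-person) €231.65: athletic equipment, €200.00 or more → 6.75% → €15.636375
Basketball €47.99: athletic equipment, under €200.00 → 2% → €0.9598
Rotisserie chicken €8.76: hot prepared food → 8% → €0.7008
Breakfast burrito €6.31: hot prepared food → 8% → €0.5048
Café latte €3.89: hot prepared food → 8% → €0.3112
Wall clock €34.14: all other goods → 7% → €2.3898
Jump rope €9.28: athletic equipment, under €200.00 → 2% → €0.1856
Sleeping bag €52.58: athletic equipment, under €200.00 → 2% → €1.0516
Canvas tote bag €11.78: all other goods → 7% → €0.8246
Pair of dumbbells (15 lb) €35.81: athletic equipment, under €200.00 → 2% → €0.7162
Subtotal = €547.44; unrounded tax = €26.584775 → €26.58; total due = €574.02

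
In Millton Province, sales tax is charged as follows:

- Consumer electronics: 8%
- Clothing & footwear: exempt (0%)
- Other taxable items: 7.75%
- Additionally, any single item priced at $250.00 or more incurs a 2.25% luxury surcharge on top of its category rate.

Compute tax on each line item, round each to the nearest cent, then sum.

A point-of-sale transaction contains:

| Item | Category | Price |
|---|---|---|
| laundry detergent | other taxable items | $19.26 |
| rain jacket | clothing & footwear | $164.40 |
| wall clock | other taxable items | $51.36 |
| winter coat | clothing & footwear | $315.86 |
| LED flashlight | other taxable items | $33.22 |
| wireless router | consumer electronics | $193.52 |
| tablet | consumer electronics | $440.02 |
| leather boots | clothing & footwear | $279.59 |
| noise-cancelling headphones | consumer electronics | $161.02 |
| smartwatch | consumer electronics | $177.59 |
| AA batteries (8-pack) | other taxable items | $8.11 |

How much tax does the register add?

$109.74

Laundry detergent $19.26: other taxable items → 7.75% → $1.49
Rain jacket $164.40: clothing & footwear → 0% → $0.00
Wall clock $51.36: other taxable items → 7.75% → $3.98
Winter coat $315.86: clothing & footwear → 0% + 2.25% surcharge = 2.25% → $7.11
LED flashlight $33.22: other taxable items → 7.75% → $2.57
Wireless router $193.52: consumer electronics → 8% → $15.48
Tablet $440.02: consumer electronics → 8% + 2.25% surcharge = 10.25% → $45.10
Leather boots $279.59: clothing & footwear → 0% + 2.25% surcharge = 2.25% → $6.29
Noise-cancelling headphones $161.02: consumer electronics → 8% → $12.88
Smartwatch $177.59: consumer electronics → 8% → $14.21
AA batteries (8-pack) $8.11: other taxable items → 7.75% → $0.63
Total tax = $1.49 + $3.98 + $7.11 + $2.57 + $15.48 + $45.10 + $6.29 + $12.88 + $14.21 + $0.63 = $109.74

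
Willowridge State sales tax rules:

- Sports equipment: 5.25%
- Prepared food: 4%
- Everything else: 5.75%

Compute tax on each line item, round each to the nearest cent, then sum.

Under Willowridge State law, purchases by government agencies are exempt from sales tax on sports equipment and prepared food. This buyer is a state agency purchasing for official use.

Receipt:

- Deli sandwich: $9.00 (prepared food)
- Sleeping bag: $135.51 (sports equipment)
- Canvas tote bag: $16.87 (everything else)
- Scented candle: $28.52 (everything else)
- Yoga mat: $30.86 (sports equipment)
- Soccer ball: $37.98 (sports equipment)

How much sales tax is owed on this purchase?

Deli sandwich $9.00: prepared food, buyer-exempt → 0% → $0.00
Sleeping bag $135.51: sports equipment, buyer-exempt → 0% → $0.00
Canvas tote bag $16.87: everything else → 5.75% → $0.97
Scented candle $28.52: everything else → 5.75% → $1.64
Yoga mat $30.86: sports equipment, buyer-exempt → 0% → $0.00
Soccer ball $37.98: sports equipment, buyer-exempt → 0% → $0.00
Total tax = $0.97 + $1.64 = $2.61

$2.61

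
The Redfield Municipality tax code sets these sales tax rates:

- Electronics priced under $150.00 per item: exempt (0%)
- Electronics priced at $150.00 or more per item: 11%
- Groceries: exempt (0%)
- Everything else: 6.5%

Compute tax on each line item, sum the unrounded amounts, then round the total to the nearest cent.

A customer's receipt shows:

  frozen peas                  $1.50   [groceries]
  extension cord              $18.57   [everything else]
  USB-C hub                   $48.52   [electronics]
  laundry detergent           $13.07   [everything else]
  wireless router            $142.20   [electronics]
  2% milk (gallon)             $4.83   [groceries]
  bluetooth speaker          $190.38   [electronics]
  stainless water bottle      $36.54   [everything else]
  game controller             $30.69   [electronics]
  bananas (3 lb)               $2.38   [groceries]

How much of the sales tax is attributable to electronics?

$20.94

USB-C hub $48.52: electronics, under $150.00 → 0% → $0.00
Wireless router $142.20: electronics, under $150.00 → 0% → $0.00
Bluetooth speaker $190.38: electronics, $150.00 or more → 11% → $20.9418
Game controller $30.69: electronics, under $150.00 → 0% → $0.00
Tax on electronics: unrounded sum = $20.9418 → $20.94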